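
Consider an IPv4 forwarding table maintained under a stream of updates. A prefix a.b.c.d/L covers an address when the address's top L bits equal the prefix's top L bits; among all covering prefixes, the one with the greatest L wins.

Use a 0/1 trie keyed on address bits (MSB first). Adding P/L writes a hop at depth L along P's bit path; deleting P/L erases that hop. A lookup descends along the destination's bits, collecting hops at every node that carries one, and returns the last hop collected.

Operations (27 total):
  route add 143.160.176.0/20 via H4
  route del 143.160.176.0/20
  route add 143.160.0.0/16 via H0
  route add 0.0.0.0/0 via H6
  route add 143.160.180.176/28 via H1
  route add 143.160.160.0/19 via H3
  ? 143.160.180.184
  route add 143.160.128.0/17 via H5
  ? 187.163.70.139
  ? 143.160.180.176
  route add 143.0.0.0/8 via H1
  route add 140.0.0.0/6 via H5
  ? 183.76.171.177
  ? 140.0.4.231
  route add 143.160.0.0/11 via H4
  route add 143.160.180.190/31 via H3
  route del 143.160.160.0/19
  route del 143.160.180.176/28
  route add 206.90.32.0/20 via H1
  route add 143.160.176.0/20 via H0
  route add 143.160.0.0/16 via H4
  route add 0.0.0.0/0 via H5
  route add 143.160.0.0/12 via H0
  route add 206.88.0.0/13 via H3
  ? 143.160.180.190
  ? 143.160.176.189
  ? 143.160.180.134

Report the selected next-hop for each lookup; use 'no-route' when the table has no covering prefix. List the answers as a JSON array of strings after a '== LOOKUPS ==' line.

Apply in order:
  + 143.160.176.0/20 (H4) depth=20
  del 143.160.176.0/20 (clear depth 20)
  + 143.160.0.0/16 (H0) depth=16
  + 0.0.0.0/0 (H6) depth=0
  + 143.160.180.176/28 (H1) depth=28
  + 143.160.160.0/19 (H3) depth=19
  Q 143.160.180.184: descend 1000111110100000101101001011 ; hops seen [H6,H0,H3,H1] ; pick H1
  + 143.160.128.0/17 (H5) depth=17
  Q 187.163.70.139: descend 10 ; hops seen [H6] ; pick H6
  Q 143.160.180.176: descend 1000111110100000101101001011 ; hops seen [H6,H0,H5,H3,H1] ; pick H1
  + 143.0.0.0/8 (H1) depth=8
  + 140.0.0.0/6 (H5) depth=6
  Q 183.76.171.177: descend 10 ; hops seen [H6] ; pick H6
  Q 140.0.4.231: descend 100011 ; hops seen [H6,H5] ; pick H5
  + 143.160.0.0/11 (H4) depth=11
  + 143.160.180.190/31 (H3) depth=31
  del 143.160.160.0/19 (clear depth 19)
  del 143.160.180.176/28 (clear depth 28)
  + 206.90.32.0/20 (H1) depth=20
  + 143.160.176.0/20 (H0) depth=20
  + 143.160.0.0/16 (H4) depth=16
  + 0.0.0.0/0 (H5) depth=0
  + 143.160.0.0/12 (H0) depth=12
  + 206.88.0.0/13 (H3) depth=13
  Q 143.160.180.190: descend 1000111110100000101101001011111 ; hops seen [H5,H5,H1,H4,H0,H4,H5,H0,H3] ; pick H3
  Q 143.160.176.189: descend 100011111010000010110 ; hops seen [H5,H5,H1,H4,H0,H4,H5,H0] ; pick H0
  Q 143.160.180.134: descend 10001111101000001011010010 ; hops seen [H5,H5,H1,H4,H0,H4,H5,H0] ; pick H0

== LOOKUPS ==
["H1","H6","H1","H6","H5","H3","H0","H0"]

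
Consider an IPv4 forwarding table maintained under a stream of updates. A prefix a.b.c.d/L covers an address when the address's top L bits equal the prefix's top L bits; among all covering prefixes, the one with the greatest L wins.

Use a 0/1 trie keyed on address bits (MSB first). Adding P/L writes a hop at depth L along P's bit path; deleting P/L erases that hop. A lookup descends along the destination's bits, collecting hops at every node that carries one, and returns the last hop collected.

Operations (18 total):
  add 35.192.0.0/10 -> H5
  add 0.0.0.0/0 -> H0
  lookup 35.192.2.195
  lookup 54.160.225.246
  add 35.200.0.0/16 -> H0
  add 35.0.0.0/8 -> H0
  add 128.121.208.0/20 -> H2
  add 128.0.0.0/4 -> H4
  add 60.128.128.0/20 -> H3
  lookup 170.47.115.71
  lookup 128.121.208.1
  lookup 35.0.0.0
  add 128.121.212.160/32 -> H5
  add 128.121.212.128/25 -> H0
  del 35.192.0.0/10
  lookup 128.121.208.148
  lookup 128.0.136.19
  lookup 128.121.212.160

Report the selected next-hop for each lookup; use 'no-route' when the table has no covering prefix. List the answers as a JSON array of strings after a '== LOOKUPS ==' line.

Apply in order:
  + 35.192.0.0/10 (H5) depth=10
  + 0.0.0.0/0 (H0) depth=0
  Q 35.192.2.195: descend 0010001111 ; hops seen [H0,H5] ; pick H5
  Q 54.160.225.246: descend 001 ; hops seen [H0] ; pick H0
  + 35.200.0.0/16 (H0) depth=16
  + 35.0.0.0/8 (H0) depth=8
  + 128.121.208.0/20 (H2) depth=20
  + 128.0.0.0/4 (H4) depth=4
  + 60.128.128.0/20 (H3) depth=20
  Q 170.47.115.71: descend 10 ; hops seen [H0] ; pick H0
  Q 128.121.208.1: descend 10000000011110011101 ; hops seen [H0,H4,H2] ; pick H2
  Q 35.0.0.0: descend 00100011 ; hops seen [H0,H0] ; pick H0
  + 128.121.212.160/32 (H5) depth=32
  + 128.121.212.128/25 (H0) depth=25
  - 35.192.0.0/10 clear@10
  Q 128.121.208.148: descend 100000000111100111010 ; hops seen [H0,H4,H2] ; pick H2
  Q 128.0.136.19: descend 100000000 ; hops seen [H0,H4] ; pick H4
  Q 128.121.212.160: descend 10000000011110011101010010100000 ; hops seen [H0,H4,H2,H0,H5] ; pick H5

== LOOKUPS ==
["H5","H0","H0","H2","H0","H2","H4","H5"]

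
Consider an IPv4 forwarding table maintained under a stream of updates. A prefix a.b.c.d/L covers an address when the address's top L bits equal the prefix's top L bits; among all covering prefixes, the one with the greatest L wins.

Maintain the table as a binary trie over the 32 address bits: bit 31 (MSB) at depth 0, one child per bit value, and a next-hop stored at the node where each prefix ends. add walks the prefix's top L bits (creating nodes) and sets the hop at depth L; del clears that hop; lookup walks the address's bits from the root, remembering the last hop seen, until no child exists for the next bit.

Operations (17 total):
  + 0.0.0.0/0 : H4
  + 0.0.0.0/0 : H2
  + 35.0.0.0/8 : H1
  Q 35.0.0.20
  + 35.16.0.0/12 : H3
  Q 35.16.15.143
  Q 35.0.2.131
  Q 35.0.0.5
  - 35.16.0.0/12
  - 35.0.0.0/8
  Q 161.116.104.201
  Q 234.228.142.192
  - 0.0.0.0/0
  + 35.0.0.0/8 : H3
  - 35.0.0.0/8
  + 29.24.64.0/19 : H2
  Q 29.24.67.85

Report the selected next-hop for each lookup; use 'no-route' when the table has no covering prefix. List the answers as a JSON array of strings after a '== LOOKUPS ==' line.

Apply in order:
  + 0.0.0.0/0 (H4) depth=0
  + 0.0.0.0/0 (H2) depth=0
  + 35.0.0.0/8 (H1) depth=8
  ? 35.0.0.20  path d0:H2→d1:-→d2:-→d3:-→d4:-→d5:-→d6:-→d7:-→d8:H1  best=H1
  + 35.16.0.0/12 (H3) depth=12
  ? 35.16.15.143  path d0:H2→d1:-→d2:-→d3:-→d4:-→d5:-→d6:-→d7:-→d8:H1→d9:-→d10:-→d11:-→d12:H3  best=H3
  ? 35.0.2.131  path d0:H2→d1:-→d2:-→d3:-→d4:-→d5:-→d6:-→d7:-→d8:H1→d9:-→d10:-→d11:-  best=H1
  ? 35.0.0.5  path d0:H2→d1:-→d2:-→d3:-→d4:-→d5:-→d6:-→d7:-→d8:H1→d9:-→d10:-→d11:-  best=H1
  del 35.16.0.0/12 (clear depth 12)
  del 35.0.0.0/8 (clear depth 8)
  ? 161.116.104.201  path d0:H2  best=H2
  ? 234.228.142.192  path d0:H2  best=H2
  del 0.0.0.0/0 (clear depth 0)
  + 35.0.0.0/8 (H3) depth=8
  del 35.0.0.0/8 (clear depth 8)
  + 29.24.64.0/19 (H2) depth=19
  ? 29.24.67.85  path d0:-→d1:-→d2:-→d3:-→d4:-→d5:-→d6:-→d7:-→d8:-→d9:-→d10:-→d11:-→d12:-→d13:-→d14:-→d15:-→d16:-→d17:-→d18:-→d19:H2  best=H2

== LOOKUPS ==
["H1","H3","H1","H1","H2","H2","H2"]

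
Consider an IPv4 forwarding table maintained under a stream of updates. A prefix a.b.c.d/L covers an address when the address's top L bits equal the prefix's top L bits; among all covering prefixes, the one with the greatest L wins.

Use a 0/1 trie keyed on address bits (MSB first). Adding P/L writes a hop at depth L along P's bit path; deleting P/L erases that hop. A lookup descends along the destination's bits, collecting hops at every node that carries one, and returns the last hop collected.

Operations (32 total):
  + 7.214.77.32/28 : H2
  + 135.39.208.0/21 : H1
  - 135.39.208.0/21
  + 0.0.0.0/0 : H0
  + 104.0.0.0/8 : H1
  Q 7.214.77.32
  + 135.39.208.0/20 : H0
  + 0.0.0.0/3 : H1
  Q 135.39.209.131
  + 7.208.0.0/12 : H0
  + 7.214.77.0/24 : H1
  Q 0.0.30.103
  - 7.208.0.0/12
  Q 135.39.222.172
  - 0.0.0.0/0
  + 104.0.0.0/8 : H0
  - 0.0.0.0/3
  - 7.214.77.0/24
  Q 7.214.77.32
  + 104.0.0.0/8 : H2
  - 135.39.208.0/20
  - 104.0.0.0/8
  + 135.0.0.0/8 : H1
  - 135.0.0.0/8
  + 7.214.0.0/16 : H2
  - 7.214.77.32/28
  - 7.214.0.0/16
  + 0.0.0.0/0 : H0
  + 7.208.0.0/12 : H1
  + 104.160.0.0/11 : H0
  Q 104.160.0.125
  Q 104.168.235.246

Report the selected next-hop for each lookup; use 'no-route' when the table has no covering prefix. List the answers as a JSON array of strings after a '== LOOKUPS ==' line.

Trace:
  add 7.214.77.32/28 -> H2 at depth 28
  add 135.39.208.0/21 -> H1 at depth 21
  del 135.39.208.0/21 (clear depth 21)
  add 0.0.0.0/0 -> H0 at depth 0
  add 104.0.0.0/8 -> H1 at depth 8
  ? 7.214.77.32  path d0:H0→d1:-→d2:-→d3:-→d4:-→d5:-→d6:-→d7:-→d8:-→d9:-→d10:-→d11:-→d12:-→d13:-→d14:-→d15:-→d16:-→d17:-→d18:-→d19:-→d20:-→d21:-→d22:-→d23:-→d24:-→d25:-→d26:-→d27:-→d28:H2  best=H2
  add 135.39.208.0/20 -> H0 at depth 20
  add 0.0.0.0/3 -> H1 at depth 3
  ? 135.39.209.131  path d0:H0→d1:-→d2:-→d3:-→d4:-→d5:-→d6:-→d7:-→d8:-→d9:-→d10:-→d11:-→d12:-→d13:-→d14:-→d15:-→d16:-→d17:-→d18:-→d19:-→d20:H0→d21:-  best=H0
  add 7.208.0.0/12 -> H0 at depth 12
  add 7.214.77.0/24 -> H1 at depth 24
  ? 0.0.30.103  path d0:H0→d1:-→d2:-→d3:H1→d4:-→d5:-  best=H1
  del 7.208.0.0/12 (clear depth 12)
  ? 135.39.222.172  path d0:H0→d1:-→d2:-→d3:-→d4:-→d5:-→d6:-→d7:-→d8:-→d9:-→d10:-→d11:-→d12:-→d13:-→d14:-→d15:-→d16:-→d17:-→d18:-→d19:-→d20:H0  best=H0
  del 0.0.0.0/0 (clear depth 0)
  add 104.0.0.0/8 -> H0 at depth 8
  del 0.0.0.0/3 (clear depth 3)
  del 7.214.77.0/24 (clear depth 24)
  ? 7.214.77.32  path d0:-→d1:-→d2:-→d3:-→d4:-→d5:-→d6:-→d7:-→d8:-→d9:-→d10:-→d11:-→d12:-→d13:-→d14:-→d15:-→d16:-→d17:-→d18:-→d19:-→d20:-→d21:-→d22:-→d23:-→d24:-→d25:-→d26:-→d27:-→d28:H2  best=H2
  add 104.0.0.0/8 -> H2 at depth 8
  del 135.39.208.0/20 (clear depth 20)
  del 104.0.0.0/8 (clear depth 8)
  add 135.0.0.0/8 -> H1 at depth 8
  del 135.0.0.0/8 (clear depth 8)
  add 7.214.0.0/16 -> H2 at depth 16
  del 7.214.77.32/28 (clear depth 28)
  del 7.214.0.0/16 (clear depth 16)
  add 0.0.0.0/0 -> H0 at depth 0
  add 7.208.0.0/12 -> H1 at depth 12
  add 104.160.0.0/11 -> H0 at depth 11
  ? 104.160.0.125  path d0:H0→d1:-→d2:-→d3:-→d4:-→d5:-→d6:-→d7:-→d8:-→d9:-→d10:-→d11:H0  best=H0
  ? 104.168.235.246  path d0:H0→d1:-→d2:-→d3:-→d4:-→d5:-→d6:-→d7:-→d8:-→d9:-→d10:-→d11:H0  best=H0

== LOOKUPS ==
["H2","H0","H1","H0","H2","H0","H0"]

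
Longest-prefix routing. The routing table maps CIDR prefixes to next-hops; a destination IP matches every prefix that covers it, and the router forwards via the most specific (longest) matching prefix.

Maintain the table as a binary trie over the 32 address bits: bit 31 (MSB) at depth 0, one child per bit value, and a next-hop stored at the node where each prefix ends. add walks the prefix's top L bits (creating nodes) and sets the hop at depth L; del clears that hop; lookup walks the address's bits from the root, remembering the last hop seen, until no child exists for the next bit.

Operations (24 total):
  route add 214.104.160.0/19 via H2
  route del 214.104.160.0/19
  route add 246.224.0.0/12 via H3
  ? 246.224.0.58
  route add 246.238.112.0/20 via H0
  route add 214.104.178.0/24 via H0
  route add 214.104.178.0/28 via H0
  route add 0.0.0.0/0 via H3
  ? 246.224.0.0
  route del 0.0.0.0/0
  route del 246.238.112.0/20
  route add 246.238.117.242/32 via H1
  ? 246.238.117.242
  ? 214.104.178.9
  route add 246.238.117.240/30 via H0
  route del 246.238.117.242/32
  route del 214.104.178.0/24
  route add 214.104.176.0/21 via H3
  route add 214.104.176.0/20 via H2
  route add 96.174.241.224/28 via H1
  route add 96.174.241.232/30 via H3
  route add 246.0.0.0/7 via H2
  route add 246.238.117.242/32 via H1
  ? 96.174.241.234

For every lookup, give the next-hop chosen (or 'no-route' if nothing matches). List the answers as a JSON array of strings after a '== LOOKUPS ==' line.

Trace:
  + 214.104.160.0/19 (H2) depth=19
  del 214.104.160.0/19 (clear depth 19)
  + 246.224.0.0/12 (H3) depth=12
  ? 246.224.0.58  path d0:-→d1:-→d2:-→d3:-→d4:-→d5:-→d6:-→d7:-→d8:-→d9:-→d10:-→d11:-→d12:H3  best=H3
  + 246.238.112.0/20 (H0) depth=20
  + 214.104.178.0/24 (H0) depth=24
  + 214.104.178.0/28 (H0) depth=28
  + 0.0.0.0/0 (H3) depth=0
  ? 246.224.0.0  path d0:H3→d1:-→d2:-→d3:-→d4:-→d5:-→d6:-→d7:-→d8:-→d9:-→d10:-→d11:-→d12:H3  best=H3
  del 0.0.0.0/0 (clear depth 0)
  del 246.238.112.0/20 (clear depth 20)
  + 246.238.117.242/32 (H1) depth=32
  ? 246.238.117.242  path d0:-→d1:-→d2:-→d3:-→d4:-→d5:-→d6:-→d7:-→d8:-→d9:-→d10:-→d11:-→d12:H3→d13:-→d14:-→d15:-→d16:-→d17:-→d18:-→d19:-→d20:-→d21:-→d22:-→d23:-→d24:-→d25:-→d26:-→d27:-→d28:-→d29:-→d30:-→d31:-→d32:H1  best=H1
  ? 214.104.178.9  path d0:-→d1:-→d2:-→d3:-→d4:-→d5:-→d6:-→d7:-→d8:-→d9:-→d10:-→d11:-→d12:-→d13:-→d14:-→d15:-→d16:-→d17:-→d18:-→d19:-→d20:-→d21:-→d22:-→d23:-→d24:H0→d25:-→d26:-→d27:-→d28:H0  best=H0
  + 246.238.117.240/30 (H0) depth=30
  del 246.238.117.242/32 (clear depth 32)
  del 214.104.178.0/24 (clear depth 24)
  + 214.104.176.0/21 (H3) depth=21
  + 214.104.176.0/20 (H2) depth=20
  + 96.174.241.224/28 (H1) depth=28
  + 96.174.241.232/30 (H3) depth=30
  + 246.0.0.0/7 (H2) depth=7
  + 246.238.117.242/32 (H1) depth=32
  ? 96.174.241.234  path d0:-→d1:-→d2:-→d3:-→d4:-→d5:-→d6:-→d7:-→d8:-→d9:-→d10:-→d11:-→d12:-→d13:-→d14:-→d15:-→d16:-→d17:-→d18:-→d19:-→d20:-→d21:-→d22:-→d23:-→d24:-→d25:-→d26:-→d27:-→d28:H1→d29:-→d30:H3  best=H3

== LOOKUPS ==
["H3","H3","H1","H0","H3"]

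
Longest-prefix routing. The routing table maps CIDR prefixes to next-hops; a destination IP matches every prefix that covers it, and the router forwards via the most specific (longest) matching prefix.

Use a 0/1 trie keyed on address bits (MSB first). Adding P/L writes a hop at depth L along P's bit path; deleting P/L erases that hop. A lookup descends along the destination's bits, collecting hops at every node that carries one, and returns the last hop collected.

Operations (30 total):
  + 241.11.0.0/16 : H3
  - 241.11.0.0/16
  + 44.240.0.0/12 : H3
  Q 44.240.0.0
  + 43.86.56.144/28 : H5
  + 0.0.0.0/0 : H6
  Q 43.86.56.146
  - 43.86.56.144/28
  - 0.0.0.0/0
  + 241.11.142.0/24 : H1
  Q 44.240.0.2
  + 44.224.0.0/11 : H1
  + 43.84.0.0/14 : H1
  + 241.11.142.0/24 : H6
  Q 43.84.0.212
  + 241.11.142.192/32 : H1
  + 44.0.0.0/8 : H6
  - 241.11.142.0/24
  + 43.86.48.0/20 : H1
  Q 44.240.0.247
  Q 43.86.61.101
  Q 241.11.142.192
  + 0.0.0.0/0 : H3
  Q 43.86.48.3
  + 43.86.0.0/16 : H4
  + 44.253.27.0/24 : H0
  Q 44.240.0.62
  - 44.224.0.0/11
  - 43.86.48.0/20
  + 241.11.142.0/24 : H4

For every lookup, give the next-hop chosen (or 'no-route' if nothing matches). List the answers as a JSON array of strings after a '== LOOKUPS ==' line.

Process each operation:
  + 241.11.0.0/16 (H3) depth=16
  del 241.11.0.0/16 (clear depth 16)
  + 44.240.0.0/12 (H3) depth=12
  lookup 44.240.0.0: bits 001011001111 walk d0:-→d1:-→d2:-→d3:-→d4:-→d5:-→d6:-→d7:-→d8:-→d9:-→d10:-→d11:-→d12:H3 -> H3
  + 43.86.56.144/28 (H5) depth=28
  + 0.0.0.0/0 (H6) depth=0
  lookup 43.86.56.146: bits 0010101101010110001110001001 walk d0:H6→d1:-→d2:-→d3:-→d4:-→d5:-→d6:-→d7:-→d8:-→d9:-→d10:-→d11:-→d12:-→d13:-→d14:-→d15:-→d16:-→d17:-→d18:-→d19:-→d20:-→d21:-→d22:-→d23:-→d24:-→d25:-→d26:-→d27:-→d28:H5 -> H5
  del 43.86.56.144/28 (clear depth 28)
  del 0.0.0.0/0 (clear depth 0)
  + 241.11.142.0/24 (H1) depth=24
  lookup 44.240.0.2: bits 001011001111 walk d0:-→d1:-→d2:-→d3:-→d4:-→d5:-→d6:-→d7:-→d8:-→d9:-→d10:-→d11:-→d12:H3 -> H3
  + 44.224.0.0/11 (H1) depth=11
  + 43.84.0.0/14 (H1) depth=14
  + 241.11.142.0/24 (H6) depth=24
  lookup 43.84.0.212: bits 00101011010101 walk d0:-→d1:-→d2:-→d3:-→d4:-→d5:-→d6:-→d7:-→d8:-→d9:-→d10:-→d11:-→d12:-→d13:-→d14:H1 -> H1
  + 241.11.142.192/32 (H1) depth=32
  + 44.0.0.0/8 (H6) depth=8
  del 241.11.142.0/24 (clear depth 24)
  + 43.86.48.0/20 (H1) depth=20
  lookup 44.240.0.247: bits 001011001111 walk d0:-→d1:-→d2:-→d3:-→d4:-→d5:-→d6:-→d7:-→d8:H6→d9:-→d10:-→d11:H1→d12:H3 -> H3
  lookup 43.86.61.101: bits 001010110101011000111 walk d0:-→d1:-→d2:-→d3:-→d4:-→d5:-→d6:-→d7:-→d8:-→d9:-→d10:-→d11:-→d12:-→d13:-→d14:H1→d15:-→d16:-→d17:-→d18:-→d19:-→d20:H1→d21:- -> H1
  lookup 241.11.142.192: bits 11110001000010111000111011000000 walk d0:-→d1:-→d2:-→d3:-→d4:-→d5:-→d6:-→d7:-→d8:-→d9:-→d10:-→d11:-→d12:-→d13:-→d14:-→d15:-→d16:-→d17:-→d18:-→d19:-→d20:-→d21:-→d22:-→d23:-→d24:-→d25:-→d26:-→d27:-→d28:-→d29:-→d30:-→d31:-→d32:H1 -> H1
  + 0.0.0.0/0 (H3) depth=0
  lookup 43.86.48.3: bits 00101011010101100011 walk d0:H3→d1:-→d2:-→d3:-→d4:-→d5:-→d6:-→d7:-→d8:-→d9:-→d10:-→d11:-→d12:-→d13:-→d14:H1→d15:-→d16:-→d17:-→d18:-→d19:-→d20:H1 -> H1
  + 43.86.0.0/16 (H4) depth=16
  + 44.253.27.0/24 (H0) depth=24
  lookup 44.240.0.62: bits 001011001111 walk d0:H3→d1:-→d2:-→d3:-→d4:-→d5:-→d6:-→d7:-→d8:H6→d9:-→d10:-→d11:H1→d12:H3 -> H3
  del 44.224.0.0/11 (clear depth 11)
  del 43.86.48.0/20 (clear depth 20)
  + 241.11.142.0/24 (H4) depth=24

== LOOKUPS ==
["H3","H5","H3","H1","H3","H1","H1","H1","H3"]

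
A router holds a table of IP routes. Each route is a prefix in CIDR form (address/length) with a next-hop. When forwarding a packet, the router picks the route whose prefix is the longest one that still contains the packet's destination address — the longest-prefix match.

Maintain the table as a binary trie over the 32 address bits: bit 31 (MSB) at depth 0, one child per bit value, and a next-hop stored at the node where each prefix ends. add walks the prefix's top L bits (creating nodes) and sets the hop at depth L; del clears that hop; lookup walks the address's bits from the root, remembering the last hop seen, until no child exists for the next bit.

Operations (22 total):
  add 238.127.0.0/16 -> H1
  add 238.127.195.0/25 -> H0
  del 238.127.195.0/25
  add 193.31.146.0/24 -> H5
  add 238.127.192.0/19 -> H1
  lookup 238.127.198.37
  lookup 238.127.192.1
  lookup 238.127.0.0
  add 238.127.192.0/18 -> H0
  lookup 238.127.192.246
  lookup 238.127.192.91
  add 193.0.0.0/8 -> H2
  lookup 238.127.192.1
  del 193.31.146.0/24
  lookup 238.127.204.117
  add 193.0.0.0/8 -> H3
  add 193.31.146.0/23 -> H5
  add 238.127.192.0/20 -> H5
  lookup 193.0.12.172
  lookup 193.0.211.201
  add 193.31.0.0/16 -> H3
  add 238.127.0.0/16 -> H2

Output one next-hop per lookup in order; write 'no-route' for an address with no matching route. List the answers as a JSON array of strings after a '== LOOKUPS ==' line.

Apply in order:
  + 238.127.0.0/16 (H1) depth=16
  + 238.127.195.0/25 (H0) depth=25
  del 238.127.195.0/25 (clear depth 25)
  + 193.31.146.0/24 (H5) depth=24
  + 238.127.192.0/19 (H1) depth=19
  ? 238.127.198.37  path d0:-→d1:-→d2:-→d3:-→d4:-→d5:-→d6:-→d7:-→d8:-→d9:-→d10:-→d11:-→d12:-→d13:-→d14:-→d15:-→d16:H1→d17:-→d18:-→d19:H1→d20:-→d21:-  best=H1
  ? 238.127.192.1  path d0:-→d1:-→d2:-→d3:-→d4:-→d5:-→d6:-→d7:-→d8:-→d9:-→d10:-→d11:-→d12:-→d13:-→d14:-→d15:-→d16:H1→d17:-→d18:-→d19:H1→d20:-→d21:-→d22:-  best=H1
  ? 238.127.0.0  path d0:-→d1:-→d2:-→d3:-→d4:-→d5:-→d6:-→d7:-→d8:-→d9:-→d10:-→d11:-→d12:-→d13:-→d14:-→d15:-→d16:H1  best=H1
  + 238.127.192.0/18 (H0) depth=18
  ? 238.127.192.246  path d0:-→d1:-→d2:-→d3:-→d4:-→d5:-→d6:-→d7:-→d8:-→d9:-→d10:-→d11:-→d12:-→d13:-→d14:-→d15:-→d16:H1→d17:-→d18:H0→d19:H1→d20:-→d21:-→d22:-  best=H1
  ? 238.127.192.91  path d0:-→d1:-→d2:-→d3:-→d4:-→d5:-→d6:-→d7:-→d8:-→d9:-→d10:-→d11:-→d12:-→d13:-→d14:-→d15:-→d16:H1→d17:-→d18:H0→d19:H1→d20:-→d21:-→d22:-  best=H1
  + 193.0.0.0/8 (H2) depth=8
  ? 238.127.192.1  path d0:-→d1:-→d2:-→d3:-→d4:-→d5:-→d6:-→d7:-→d8:-→d9:-→d10:-→d11:-→d12:-→d13:-→d14:-→d15:-→d16:H1→d17:-→d18:H0→d19:H1→d20:-→d21:-→d22:-  best=H1
  del 193.31.146.0/24 (clear depth 24)
  ? 238.127.204.117  path d0:-→d1:-→d2:-→d3:-→d4:-→d5:-→d6:-→d7:-→d8:-→d9:-→d10:-→d11:-→d12:-→d13:-→d14:-→d15:-→d16:H1→d17:-→d18:H0→d19:H1→d20:-  best=H1
  + 193.0.0.0/8 (H3) depth=8
  + 193.31.146.0/23 (H5) depth=23
  + 238.127.192.0/20 (H5) depth=20
  ? 193.0.12.172  path d0:-→d1:-→d2:-→d3:-→d4:-→d5:-→d6:-→d7:-→d8:H3→d9:-→d10:-→d11:-  best=H3
  ? 193.0.211.201  path d0:-→d1:-→d2:-→d3:-→d4:-→d5:-→d6:-→d7:-→d8:H3→d9:-→d10:-→d11:-  best=H3
  + 193.31.0.0/16 (H3) depth=16
  + 238.127.0.0/16 (H2) depth=16

== LOOKUPS ==
["H1","H1","H1","H1","H1","H1","H1","H3","H3"]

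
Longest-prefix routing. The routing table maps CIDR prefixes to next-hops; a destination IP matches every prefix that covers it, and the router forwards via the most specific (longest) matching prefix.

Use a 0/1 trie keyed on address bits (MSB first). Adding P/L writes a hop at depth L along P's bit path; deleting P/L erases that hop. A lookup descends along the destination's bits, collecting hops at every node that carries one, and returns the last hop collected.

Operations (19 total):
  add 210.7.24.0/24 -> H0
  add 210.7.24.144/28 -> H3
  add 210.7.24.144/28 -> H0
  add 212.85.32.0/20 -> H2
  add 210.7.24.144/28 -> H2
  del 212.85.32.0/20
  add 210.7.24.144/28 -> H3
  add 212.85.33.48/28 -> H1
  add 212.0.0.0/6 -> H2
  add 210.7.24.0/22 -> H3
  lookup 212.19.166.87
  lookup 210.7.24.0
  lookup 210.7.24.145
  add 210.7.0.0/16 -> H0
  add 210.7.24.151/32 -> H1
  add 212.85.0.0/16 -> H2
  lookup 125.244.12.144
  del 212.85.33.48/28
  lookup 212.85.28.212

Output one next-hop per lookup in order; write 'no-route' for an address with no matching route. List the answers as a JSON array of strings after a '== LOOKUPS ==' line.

Trace:
  + 210.7.24.0/24 (H0) depth=24
  + 210.7.24.144/28 (H3) depth=28
  + 210.7.24.144/28 (H0) depth=28
  + 212.85.32.0/20 (H2) depth=20
  + 210.7.24.144/28 (H2) depth=28
  - 212.85.32.0/20 clear@20
  + 210.7.24.144/28 (H3) depth=28
  + 212.85.33.48/28 (H1) depth=28
  + 212.0.0.0/6 (H2) depth=6
  + 210.7.24.0/22 (H3) depth=22
  lookup 212.19.166.87: bits 110101000 walk d0:-→d1:-→d2:-→d3:-→d4:-→d5:-→d6:H2→d7:-→d8:-→d9:- -> H2
  lookup 210.7.24.0: bits 110100100000011100011000 walk d0:-→d1:-→d2:-→d3:-→d4:-→d5:-→d6:-→d7:-→d8:-→d9:-→d10:-→d11:-→d12:-→d13:-→d14:-→d15:-→d16:-→d17:-→d18:-→d19:-→d20:-→d21:-→d22:H3→d23:-→d24:H0 -> H0
  lookup 210.7.24.145: bits 1101001000000111000110001001 walk d0:-→d1:-→d2:-→d3:-→d4:-→d5:-→d6:-→d7:-→d8:-→d9:-→d10:-→d11:-→d12:-→d13:-→d14:-→d15:-→d16:-→d17:-→d18:-→d19:-→d20:-→d21:-→d22:H3→d23:-→d24:H0→d25:-→d26:-→d27:-→d28:H3 -> H3
  + 210.7.0.0/16 (H0) depth=16
  + 210.7.24.151/32 (H1) depth=32
  + 212.85.0.0/16 (H2) depth=16
  lookup 125.244.12.144: bits ε walk d0:- -> no-route
  - 212.85.33.48/28 clear@28
  lookup 212.85.28.212: bits 110101000101010100 walk d0:-→d1:-→d2:-→d3:-→d4:-→d5:-→d6:H2→d7:-→d8:-→d9:-→d10:-→d11:-→d12:-→d13:-→d14:-→d15:-→d16:H2→d17:-→d18:- -> H2

== LOOKUPS ==
["H2","H0","H3","no-route","H2"]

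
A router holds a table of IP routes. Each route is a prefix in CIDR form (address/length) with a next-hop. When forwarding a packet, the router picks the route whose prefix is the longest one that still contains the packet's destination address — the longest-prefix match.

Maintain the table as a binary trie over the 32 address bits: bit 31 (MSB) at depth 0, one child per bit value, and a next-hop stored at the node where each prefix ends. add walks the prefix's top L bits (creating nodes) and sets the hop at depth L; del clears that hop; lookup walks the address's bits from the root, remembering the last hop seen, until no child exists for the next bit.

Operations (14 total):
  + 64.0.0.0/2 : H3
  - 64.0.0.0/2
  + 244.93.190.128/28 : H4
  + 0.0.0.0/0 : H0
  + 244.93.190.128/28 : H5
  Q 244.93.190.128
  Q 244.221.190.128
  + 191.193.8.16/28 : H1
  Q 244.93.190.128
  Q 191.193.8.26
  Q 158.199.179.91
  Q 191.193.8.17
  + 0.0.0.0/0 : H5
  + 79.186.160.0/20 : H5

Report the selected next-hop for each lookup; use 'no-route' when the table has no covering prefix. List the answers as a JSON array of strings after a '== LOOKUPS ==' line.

Trace:
  add 64.0.0.0/2 -> H3 at depth 2
  del 64.0.0.0/2 (clear depth 2)
  add 244.93.190.128/28 -> H4 at depth 28
  add 0.0.0.0/0 -> H0 at depth 0
  add 244.93.190.128/28 -> H5 at depth 28
  lookup 244.93.190.128: bits 1111010001011101101111101000 walk d0:H0→d1:-→d2:-→d3:-→d4:-→d5:-→d6:-→d7:-→d8:-→d9:-→d10:-→d11:-→d12:-→d13:-→d14:-→d15:-→d16:-→d17:-→d18:-→d19:-→d20:-→d21:-→d22:-→d23:-→d24:-→d25:-→d26:-→d27:-→d28:H5 -> H5
  lookup 244.221.190.128: bits 11110100 walk d0:H0→d1:-→d2:-→d3:-→d4:-→d5:-→d6:-→d7:-→d8:- -> H0
  add 191.193.8.16/28 -> H1 at depth 28
  lookup 244.93.190.128: bits 1111010001011101101111101000 walk d0:H0→d1:-→d2:-→d3:-→d4:-→d5:-→d6:-→d7:-→d8:-→d9:-→d10:-→d11:-→d12:-→d13:-→d14:-→d15:-→d16:-→d17:-→d18:-→d19:-→d20:-→d21:-→d22:-→d23:-→d24:-→d25:-→d26:-→d27:-→d28:H5 -> H5
  lookup 191.193.8.26: bits 1011111111000001000010000001 walk d0:H0→d1:-→d2:-→d3:-→d4:-→d5:-→d6:-→d7:-→d8:-→d9:-→d10:-→d11:-→d12:-→d13:-→d14:-→d15:-→d16:-→d17:-→d18:-→d19:-→d20:-→d21:-→d22:-→d23:-→d24:-→d25:-→d26:-→d27:-→d28:H1 -> H1
  lookup 158.199.179.91: bits 10 walk d0:H0→d1:-→d2:- -> H0
  lookup 191.193.8.17: bits 1011111111000001000010000001 walk d0:H0→d1:-→d2:-→d3:-→d4:-→d5:-→d6:-→d7:-→d8:-→d9:-→d10:-→d11:-→d12:-→d13:-→d14:-→d15:-→d16:-→d17:-→d18:-→d19:-→d20:-→d21:-→d22:-→d23:-→d24:-→d25:-→d26:-→d27:-→d28:H1 -> H1
  add 0.0.0.0/0 -> H5 at depth 0
  add 79.186.160.0/20 -> H5 at depth 20

== LOOKUPS ==
["H5","H0","H5","H1","H0","H1"]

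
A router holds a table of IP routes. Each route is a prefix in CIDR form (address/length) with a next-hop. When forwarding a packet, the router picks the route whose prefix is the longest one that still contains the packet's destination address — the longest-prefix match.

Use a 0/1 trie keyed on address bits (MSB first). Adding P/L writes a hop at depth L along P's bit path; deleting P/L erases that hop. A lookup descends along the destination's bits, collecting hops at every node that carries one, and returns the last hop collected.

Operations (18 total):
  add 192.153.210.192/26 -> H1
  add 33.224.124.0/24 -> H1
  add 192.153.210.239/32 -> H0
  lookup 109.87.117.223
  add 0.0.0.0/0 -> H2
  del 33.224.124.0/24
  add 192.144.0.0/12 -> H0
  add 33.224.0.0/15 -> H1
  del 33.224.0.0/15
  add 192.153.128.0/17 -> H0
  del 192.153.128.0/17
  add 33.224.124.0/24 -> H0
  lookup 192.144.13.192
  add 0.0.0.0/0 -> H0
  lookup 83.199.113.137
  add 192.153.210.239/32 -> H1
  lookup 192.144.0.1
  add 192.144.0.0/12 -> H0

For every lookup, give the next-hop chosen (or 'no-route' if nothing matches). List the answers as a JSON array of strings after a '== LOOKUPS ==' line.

Process each operation:
  + 192.153.210.192/26 (H1) depth=26
  + 33.224.124.0/24 (H1) depth=24
  + 192.153.210.239/32 (H0) depth=32
  ? 109.87.117.223  path d0:-→d1:-  best=no-route
  + 0.0.0.0/0 (H2) depth=0
  - 33.224.124.0/24 clear@24
  + 192.144.0.0/12 (H0) depth=12
  + 33.224.0.0/15 (H1) depth=15
  - 33.224.0.0/15 clear@15
  + 192.153.128.0/17 (H0) depth=17
  - 192.153.128.0/17 clear@17
  + 33.224.124.0/24 (H0) depth=24
  ? 192.144.13.192  path d0:H2→d1:-→d2:-→d3:-→d4:-→d5:-→d6:-→d7:-→d8:-→d9:-→d10:-→d11:-→d12:H0  best=H0
  + 0.0.0.0/0 (H0) depth=0
  ? 83.199.113.137  path d0:H0→d1:-  best=H0
  + 192.153.210.239/32 (H1) depth=32
  ? 192.144.0.1  path d0:H0→d1:-→d2:-→d3:-→d4:-→d5:-→d6:-→d7:-→d8:-→d9:-→d10:-→d11:-→d12:H0  best=H0
  + 192.144.0.0/12 (H0) depth=12

== LOOKUPS ==
["no-route","H0","H0","H0"]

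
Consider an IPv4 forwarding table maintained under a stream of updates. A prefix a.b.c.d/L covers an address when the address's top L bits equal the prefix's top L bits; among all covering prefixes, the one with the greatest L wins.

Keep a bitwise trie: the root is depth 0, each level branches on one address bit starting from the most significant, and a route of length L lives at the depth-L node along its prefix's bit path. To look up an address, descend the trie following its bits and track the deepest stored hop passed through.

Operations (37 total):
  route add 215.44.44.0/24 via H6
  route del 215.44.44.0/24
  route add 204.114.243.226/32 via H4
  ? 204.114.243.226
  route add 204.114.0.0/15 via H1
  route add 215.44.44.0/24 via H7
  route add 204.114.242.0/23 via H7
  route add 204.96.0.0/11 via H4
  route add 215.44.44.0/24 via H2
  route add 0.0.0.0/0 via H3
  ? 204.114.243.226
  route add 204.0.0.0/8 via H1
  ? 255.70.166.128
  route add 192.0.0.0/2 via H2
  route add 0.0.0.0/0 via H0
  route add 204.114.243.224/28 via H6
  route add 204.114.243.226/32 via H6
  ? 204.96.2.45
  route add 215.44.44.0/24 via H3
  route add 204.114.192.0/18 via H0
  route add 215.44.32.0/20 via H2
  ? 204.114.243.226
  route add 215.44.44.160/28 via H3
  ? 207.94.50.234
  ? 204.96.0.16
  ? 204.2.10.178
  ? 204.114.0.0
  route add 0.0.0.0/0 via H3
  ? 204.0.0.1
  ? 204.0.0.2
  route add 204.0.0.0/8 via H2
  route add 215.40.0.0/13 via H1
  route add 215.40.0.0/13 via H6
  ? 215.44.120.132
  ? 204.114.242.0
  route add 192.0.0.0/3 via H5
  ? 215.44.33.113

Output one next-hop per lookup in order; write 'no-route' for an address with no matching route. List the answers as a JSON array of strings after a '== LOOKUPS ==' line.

Trace:
  + 215.44.44.0/24 (H6) depth=24
  del 215.44.44.0/24 (clear depth 24)
  + 204.114.243.226/32 (H4) depth=32
  lookup 204.114.243.226: bits 11001100011100101111001111100010 walk d0:-→d1:-→d2:-→d3:-→d4:-→d5:-→d6:-→d7:-→d8:-→d9:-→d10:-→d11:-→d12:-→d13:-→d14:-→d15:-→d16:-→d17:-→d18:-→d19:-→d20:-→d21:-→d22:-→d23:-→d24:-→d25:-→d26:-→d27:-→d28:-→d29:-→d30:-→d31:-→d32:H4 -> H4
  + 204.114.0.0/15 (H1) depth=15
  + 215.44.44.0/24 (H7) depth=24
  + 204.114.242.0/23 (H7) depth=23
  + 204.96.0.0/11 (H4) depth=11
  + 215.44.44.0/24 (H2) depth=24
  + 0.0.0.0/0 (H3) depth=0
  lookup 204.114.243.226: bits 11001100011100101111001111100010 walk d0:H3→d1:-→d2:-→d3:-→d4:-→d5:-→d6:-→d7:-→d8:-→d9:-→d10:-→d11:H4→d12:-→d13:-→d14:-→d15:H1→d16:-→d17:-→d18:-→d19:-→d20:-→d21:-→d22:-→d23:H7→d24:-→d25:-→d26:-→d27:-→d28:-→d29:-→d30:-→d31:-→d32:H4 -> H4
  + 204.0.0.0/8 (H1) depth=8
  lookup 255.70.166.128: bits 11 walk d0:H3→d1:-→d2:- -> H3
  + 192.0.0.0/2 (H2) depth=2
  + 0.0.0.0/0 (H0) depth=0
  + 204.114.243.224/28 (H6) depth=28
  + 204.114.243.226/32 (H6) depth=32
  lookup 204.96.2.45: bits 11001100011 walk d0:H0→d1:-→d2:H2→d3:-→d4:-→d5:-→d6:-→d7:-→d8:H1→d9:-→d10:-→d11:H4 -> H4
  + 215.44.44.0/24 (H3) depth=24
  + 204.114.192.0/18 (H0) depth=18
  + 215.44.32.0/20 (H2) depth=20
  lookup 204.114.243.226: bits 11001100011100101111001111100010 walk d0:H0→d1:-→d2:H2→d3:-→d4:-→d5:-→d6:-→d7:-→d8:H1→d9:-→d10:-→d11:H4→d12:-→d13:-→d14:-→d15:H1→d16:-→d17:-→d18:H0→d19:-→d20:-→d21:-→d22:-→d23:H7→d24:-→d25:-→d26:-→d27:-→d28:H6→d29:-→d30:-→d31:-→d32:H6 -> H6
  + 215.44.44.160/28 (H3) depth=28
  lookup 207.94.50.234: bits 110011 walk d0:H0→d1:-→d2:H2→d3:-→d4:-→d5:-→d6:- -> H2
  lookup 204.96.0.16: bits 11001100011 walk d0:H0→d1:-→d2:H2→d3:-→d4:-→d5:-→d6:-→d7:-→d8:H1→d9:-→d10:-→d11:H4 -> H4
  lookup 204.2.10.178: bits 110011000 walk d0:H0→d1:-→d2:H2→d3:-→d4:-→d5:-→d6:-→d7:-→d8:H1→d9:- -> H1
  lookup 204.114.0.0: bits 1100110001110010 walk d0:H0→d1:-→d2:H2→d3:-→d4:-→d5:-→d6:-→d7:-→d8:H1→d9:-→d10:-→d11:H4→d12:-→d13:-→d14:-→d15:H1→d16:- -> H1
  + 0.0.0.0/0 (H3) depth=0
  lookup 204.0.0.1: bits 110011000 walk d0:H3→d1:-→d2:H2→d3:-→d4:-→d5:-→d6:-→d7:-→d8:H1→d9:- -> H1
  lookup 204.0.0.2: bits 110011000 walk d0:H3→d1:-→d2:H2→d3:-→d4:-→d5:-→d6:-→d7:-→d8:H1→d9:- -> H1
  + 204.0.0.0/8 (H2) depth=8
  + 215.40.0.0/13 (H1) depth=13
  + 215.40.0.0/13 (H6) depth=13
  lookup 215.44.120.132: bits 11010111001011000 walk d0:H3→d1:-→d2:H2→d3:-→d4:-→d5:-→d6:-→d7:-→d8:-→d9:-→d10:-→d11:-→d12:-→d13:H6→d14:-→d15:-→d16:-→d17:- -> H6
  lookup 204.114.242.0: bits 11001100011100101111001 walk d0:H3→d1:-→d2:H2→d3:-→d4:-→d5:-→d6:-→d7:-→d8:H2→d9:-→d10:-→d11:H4→d12:-→d13:-→d14:-→d15:H1→d16:-→d17:-→d18:H0→d19:-→d20:-→d21:-→d22:-→d23:H7 -> H7
  + 192.0.0.0/3 (H5) depth=3
  lookup 215.44.33.113: bits 11010111001011000010 walk d0:H3→d1:-→d2:H2→d3:H5→d4:-→d5:-→d6:-→d7:-→d8:-→d9:-→d10:-→d11:-→d12:-→d13:H6→d14:-→d15:-→d16:-→d17:-→d18:-→d19:-→d20:H2 -> H2

== LOOKUPS ==
["H4","H4","H3","H4","H6","H2","H4","H1","H1","H1","H1","H6","H7","H2"]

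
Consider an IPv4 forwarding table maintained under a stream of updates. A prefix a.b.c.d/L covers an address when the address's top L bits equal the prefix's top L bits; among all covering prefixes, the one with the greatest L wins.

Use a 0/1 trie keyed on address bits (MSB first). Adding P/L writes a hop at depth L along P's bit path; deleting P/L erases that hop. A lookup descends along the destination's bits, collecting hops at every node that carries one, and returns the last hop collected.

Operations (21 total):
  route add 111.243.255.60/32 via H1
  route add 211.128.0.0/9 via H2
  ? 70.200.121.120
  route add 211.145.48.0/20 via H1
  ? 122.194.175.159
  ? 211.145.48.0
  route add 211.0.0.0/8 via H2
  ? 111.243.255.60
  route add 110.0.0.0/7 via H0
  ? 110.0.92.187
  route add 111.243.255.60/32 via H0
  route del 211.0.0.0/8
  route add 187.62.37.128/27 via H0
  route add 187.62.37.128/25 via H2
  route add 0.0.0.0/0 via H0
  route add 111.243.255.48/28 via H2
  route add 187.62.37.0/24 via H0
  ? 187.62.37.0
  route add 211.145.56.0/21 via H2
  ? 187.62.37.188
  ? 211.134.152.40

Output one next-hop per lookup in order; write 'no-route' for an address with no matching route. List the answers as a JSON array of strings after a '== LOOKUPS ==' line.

Process each operation:
  add 111.243.255.60/32 -> H1 at depth 32
  add 211.128.0.0/9 -> H2 at depth 9
  ? 70.200.121.120  path d0:-→d1:-→d2:-  best=no-route
  add 211.145.48.0/20 -> H1 at depth 20
  ? 122.194.175.159  path d0:-→d1:-→d2:-→d3:-  best=no-route
  ? 211.145.48.0  path d0:-→d1:-→d2:-→d3:-→d4:-→d5:-→d6:-→d7:-→d8:-→d9:H2→d10:-→d11:-→d12:-→d13:-→d14:-→d15:-→d16:-→d17:-→d18:-→d19:-→d20:H1  best=H1
  add 211.0.0.0/8 -> H2 at depth 8
  ? 111.243.255.60  path d0:-→d1:-→d2:-→d3:-→d4:-→d5:-→d6:-→d7:-→d8:-→d9:-→d10:-→d11:-→d12:-→d13:-→d14:-→d15:-→d16:-→d17:-→d18:-→d19:-→d20:-→d21:-→d22:-→d23:-→d24:-→d25:-→d26:-→d27:-→d28:-→d29:-→d30:-→d31:-→d32:H1  best=H1
  add 110.0.0.0/7 -> H0 at depth 7
  ? 110.0.92.187  path d0:-→d1:-→d2:-→d3:-→d4:-→d5:-→d6:-→d7:H0  best=H0
  add 111.243.255.60/32 -> H0 at depth 32
  del 211.0.0.0/8 (clear depth 8)
  add 187.62.37.128/27 -> H0 at depth 27
  add 187.62.37.128/25 -> H2 at depth 25
  add 0.0.0.0/0 -> H0 at depth 0
  add 111.243.255.48/28 -> H2 at depth 28
  add 187.62.37.0/24 -> H0 at depth 24
  ? 187.62.37.0  path d0:H0→d1:-→d2:-→d3:-→d4:-→d5:-→d6:-→d7:-→d8:-→d9:-→d10:-→d11:-→d12:-→d13:-→d14:-→d15:-→d16:-→d17:-→d18:-→d19:-→d20:-→d21:-→d22:-→d23:-→d24:H0  best=H0
  add 211.145.56.0/21 -> H2 at depth 21
  ? 187.62.37.188  path d0:H0→d1:-→d2:-→d3:-→d4:-→d5:-→d6:-→d7:-→d8:-→d9:-→d10:-→d11:-→d12:-→d13:-→d14:-→d15:-→d16:-→d17:-→d18:-→d19:-→d20:-→d21:-→d22:-→d23:-→d24:H0→d25:H2→d26:-  best=H2
  ? 211.134.152.40  path d0:H0→d1:-→d2:-→d3:-→d4:-→d5:-→d6:-→d7:-→d8:-→d9:H2→d10:-→d11:-  best=H2

== LOOKUPS ==
["no-route","no-route","H1","H1","H0","H0","H2","H2"]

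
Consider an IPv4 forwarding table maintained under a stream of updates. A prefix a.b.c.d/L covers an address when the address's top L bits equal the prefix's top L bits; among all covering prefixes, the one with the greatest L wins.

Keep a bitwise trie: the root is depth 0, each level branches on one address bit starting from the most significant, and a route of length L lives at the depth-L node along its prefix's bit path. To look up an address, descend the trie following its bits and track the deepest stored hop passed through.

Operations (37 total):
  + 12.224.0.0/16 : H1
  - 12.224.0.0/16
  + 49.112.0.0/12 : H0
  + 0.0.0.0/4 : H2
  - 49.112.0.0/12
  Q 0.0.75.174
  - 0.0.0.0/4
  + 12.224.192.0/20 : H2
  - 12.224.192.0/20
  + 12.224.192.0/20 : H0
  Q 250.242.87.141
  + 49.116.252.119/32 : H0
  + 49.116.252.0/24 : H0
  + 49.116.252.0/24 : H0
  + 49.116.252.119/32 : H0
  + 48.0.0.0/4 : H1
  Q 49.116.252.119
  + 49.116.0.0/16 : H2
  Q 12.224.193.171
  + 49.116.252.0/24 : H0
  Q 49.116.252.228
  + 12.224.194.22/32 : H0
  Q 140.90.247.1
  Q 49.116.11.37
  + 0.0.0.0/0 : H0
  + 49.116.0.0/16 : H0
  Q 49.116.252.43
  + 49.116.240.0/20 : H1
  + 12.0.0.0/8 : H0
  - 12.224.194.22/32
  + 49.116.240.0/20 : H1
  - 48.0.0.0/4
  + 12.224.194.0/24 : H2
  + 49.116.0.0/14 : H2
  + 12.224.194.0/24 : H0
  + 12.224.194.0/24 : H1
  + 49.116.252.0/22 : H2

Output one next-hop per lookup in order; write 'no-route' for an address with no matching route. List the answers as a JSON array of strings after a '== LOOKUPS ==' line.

Process each operation:
  + 12.224.0.0/16 (H1) depth=16
  - 12.224.0.0/16 clear@16
  + 49.112.0.0/12 (H0) depth=12
  + 0.0.0.0/4 (H2) depth=4
  - 49.112.0.0/12 clear@12
  ? 0.0.75.174  path d0:-→d1:-→d2:-→d3:-→d4:H2  best=H2
  - 0.0.0.0/4 clear@4
  + 12.224.192.0/20 (H2) depth=20
  - 12.224.192.0/20 clear@20
  + 12.224.192.0/20 (H0) depth=20
  ? 250.242.87.141  path d0:-  best=no-route
  + 49.116.252.119/32 (H0) depth=32
  + 49.116.252.0/24 (H0) depth=24
  + 49.116.252.0/24 (H0) depth=24
  + 49.116.252.119/32 (H0) depth=32
  + 48.0.0.0/4 (H1) depth=4
  ? 49.116.252.119  path d0:-→d1:-→d2:-→d3:-→d4:H1→d5:-→d6:-→d7:-→d8:-→d9:-→d10:-→d11:-→d12:-→d13:-→d14:-→d15:-→d16:-→d17:-→d18:-→d19:-→d20:-→d21:-→d22:-→d23:-→d24:H0→d25:-→d26:-→d27:-→d28:-→d29:-→d30:-→d31:-→d32:H0  best=H0
  + 49.116.0.0/16 (H2) depth=16
  ? 12.224.193.171  path d0:-→d1:-→d2:-→d3:-→d4:-→d5:-→d6:-→d7:-→d8:-→d9:-→d10:-→d11:-→d12:-→d13:-→d14:-→d15:-→d16:-→d17:-→d18:-→d19:-→d20:H0  best=H0
  + 49.116.252.0/24 (H0) depth=24
  ? 49.116.252.228  path d0:-→d1:-→d2:-→d3:-→d4:H1→d5:-→d6:-→d7:-→d8:-→d9:-→d10:-→d11:-→d12:-→d13:-→d14:-→d15:-→d16:H2→d17:-→d18:-→d19:-→d20:-→d21:-→d22:-→d23:-→d24:H0  best=H0
  + 12.224.194.22/32 (H0) depth=32
  ? 140.90.247.1  path d0:-  best=no-route
  ? 49.116.11.37  path d0:-→d1:-→d2:-→d3:-→d4:H1→d5:-→d6:-→d7:-→d8:-→d9:-→d10:-→d11:-→d12:-→d13:-→d14:-→d15:-→d16:H2  best=H2
  + 0.0.0.0/0 (H0) depth=0
  + 49.116.0.0/16 (H0) depth=16
  ? 49.116.252.43  path d0:H0→d1:-→d2:-→d3:-→d4:H1→d5:-→d6:-→d7:-→d8:-→d9:-→d10:-→d11:-→d12:-→d13:-→d14:-→d15:-→d16:H0→d17:-→d18:-→d19:-→d20:-→d21:-→d22:-→d23:-→d24:H0→d25:-  best=H0
  + 49.116.240.0/20 (H1) depth=20
  + 12.0.0.0/8 (H0) depth=8
  - 12.224.194.22/32 clear@32
  + 49.116.240.0/20 (H1) depth=20
  - 48.0.0.0/4 clear@4
  + 12.224.194.0/24 (H2) depth=24
  + 49.116.0.0/14 (H2) depth=14
  + 12.224.194.0/24 (H0) depth=24
  + 12.224.194.0/24 (H1) depth=24
  + 49.116.252.0/22 (H2) depth=22

== LOOKUPS ==
["H2","no-route","H0","H0","H0","no-route","H2","H0"]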